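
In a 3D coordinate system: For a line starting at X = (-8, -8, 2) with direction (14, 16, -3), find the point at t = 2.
P(2) = (-8 + 14(2), -8 + 16(2), 2 + (-3)(2)) = (20, 24, -4)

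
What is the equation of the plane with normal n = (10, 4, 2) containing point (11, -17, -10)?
d = n·P = (10)(11) + (4)(-17) + (2)(-10) = 22
Plane: 10x + 4y + 2z = 22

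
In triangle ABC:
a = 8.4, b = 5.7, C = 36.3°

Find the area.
Using A = ½ab·sin(C):
A = ½·8.4·5.7·sin(36.3°) = ½·47.88·0.592013 = 14.17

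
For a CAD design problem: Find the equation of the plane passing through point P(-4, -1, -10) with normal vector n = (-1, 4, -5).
d = n·P = (-1)(-4) + (4)(-1) + (-5)(-10) = 50
Plane: -x + 4y - 5z = 50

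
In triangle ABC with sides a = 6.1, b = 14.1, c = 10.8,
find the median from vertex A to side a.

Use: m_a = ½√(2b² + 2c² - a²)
m_a = ½√(2·14.1² + 2·10.8² - 6.1²)
m_a = ½√(397.62 + 233.28 - 37.21) = ½√593.69 = 12.18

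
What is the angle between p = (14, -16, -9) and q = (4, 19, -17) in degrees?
p·q = -95, |p|² = 533, |q|² = 666
cos θ = -95/√354978 ≈ -0.1594
θ ≈ 99.17°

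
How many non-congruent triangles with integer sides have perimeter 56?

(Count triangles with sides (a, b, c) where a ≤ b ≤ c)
With a ≤ b ≤ c and a + b + c = 56, the triangle inequality a + b > c gives c < 56/2, so c ≤ 27.
Iterate a from 1 to ⌊p/3⌋ = 18; for each a, b ranges from a to ⌊(p−a)/2⌋ with c = p − a − b, keeping only c ≥ b.
Triples: (2, 27, 27), (3, 26, 27), (4, 25, 27), …
Count = 65 triangles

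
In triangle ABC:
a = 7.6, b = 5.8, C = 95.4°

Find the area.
Using A = ½ab·sin(C):
A = ½·7.6·5.8·sin(95.4°) = ½·44.08·0.995562 = 21.94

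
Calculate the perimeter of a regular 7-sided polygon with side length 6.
Perimeter = number of sides * side length
Perimeter = 7 * 6
Perimeter = 42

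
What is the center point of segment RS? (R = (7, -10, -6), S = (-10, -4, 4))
Midpoint = ((7-10)/2, (-10-4)/2, (-6+4)/2) = (-1.5, -7, -1)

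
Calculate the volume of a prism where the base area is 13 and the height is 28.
Volume = base area * height
Volume = 13 * 28
Volume = 364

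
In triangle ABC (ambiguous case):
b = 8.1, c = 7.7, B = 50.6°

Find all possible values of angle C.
sin(C)/c = sin(B)/b  →  sin(C) = c·sin(B)/b = 7.7·sin(50.6°)/8.1 = 0.734574
C₁ = arcsin(0.734574) = 47.27°,  C₂ = 180° - C₁ = 132.73°
Check C₂: A = 180° - 50.6° - 132.73° = -3.33° ≤ 0, rejected
C = 47.27° (one solution)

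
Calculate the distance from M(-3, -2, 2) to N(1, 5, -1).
d = √[(4)² + (7)² + (-3)²] = √74 = 8.602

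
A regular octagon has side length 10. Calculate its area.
For a regular 8-gon with side length s = 10:
Apothem a = s / (2*tan(pi/8)) = 10 / (2*tan(pi/8)) ≈ 12.0711
Perimeter P = 8 * 10 = 80
Area = (1/2) * P * a = (1/2) * 80 * 12.0711 = 482.84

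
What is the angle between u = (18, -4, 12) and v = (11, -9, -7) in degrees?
u·v = 150, |u|² = 484, |v|² = 251
cos θ = 150/√121484 ≈ 0.4304
θ ≈ 64.51°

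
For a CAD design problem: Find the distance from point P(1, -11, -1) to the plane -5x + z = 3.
d = |(-5)(1) + 0(-11) + 1(-1) - (3)| / √((-5)² + 0² + 1²) = 9/√26 = 1.765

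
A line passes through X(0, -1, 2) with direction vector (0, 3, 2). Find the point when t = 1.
P(1) = (0 + 0(1), -1 + 3(1), 2 + 2(1)) = (0, 2, 4)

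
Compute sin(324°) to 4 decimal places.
sin(324 degrees) = -0.5878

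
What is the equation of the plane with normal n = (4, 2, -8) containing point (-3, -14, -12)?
d = n·P = (4)(-3) + (2)(-14) + (-8)(-12) = 56
Plane: 4x + 2y - 8z = 56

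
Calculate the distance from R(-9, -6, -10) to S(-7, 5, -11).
d = √[(2)² + (11)² + (-1)²] = √126 = 11.22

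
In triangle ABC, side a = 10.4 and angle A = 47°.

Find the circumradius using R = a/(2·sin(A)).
R = a/(2·sin(A)) = 10.4/(2·sin(47°))
R = 10.4/(2·0.731354) = 10.4/1.462707 = 7.11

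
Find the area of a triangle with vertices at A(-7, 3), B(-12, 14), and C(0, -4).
Using the coordinate formula: Area = (1/2)|x₁(y₂-y₃) + x₂(y₃-y₁) + x₃(y₁-y₂)|
Area = (1/2)|(-7)(14-(-4)) + (-12)((-4)-3) + 0(3-14)|
Area = (1/2)|(-7)*18 + (-12)*(-7) + 0*(-11)|
Area = (1/2)|(-126) + 84 + 0|
Area = (1/2)*42 = 21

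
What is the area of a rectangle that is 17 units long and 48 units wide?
Area = length * width
Area = 17 * 48
Area = 816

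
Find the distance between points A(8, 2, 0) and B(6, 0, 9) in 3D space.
d = √[(-2)² + (-2)² + (9)²] = √89 = 9.434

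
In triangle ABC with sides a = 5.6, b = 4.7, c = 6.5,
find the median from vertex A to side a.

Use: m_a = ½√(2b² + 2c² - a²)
m_a = ½√(2·4.7² + 2·6.5² - 5.6²)
m_a = ½√(44.18 + 84.5 - 31.36) = ½√97.32 = 4.933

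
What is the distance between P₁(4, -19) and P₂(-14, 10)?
Using the distance formula: d = sqrt((x₂-x₁)² + (y₂-y₁)²)
dx = (-14) - 4 = -18
dy = 10 - (-19) = 29
d = sqrt((-18)² + 29²) = sqrt(324 + 841) = sqrt(1165) = 34.13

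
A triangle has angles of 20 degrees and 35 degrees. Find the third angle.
Sum of angles in a triangle = 180 degrees
Third angle = 180 - 20 - 35
Third angle = 125 degrees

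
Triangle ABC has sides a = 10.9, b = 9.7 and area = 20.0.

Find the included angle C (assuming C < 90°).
Area = ½ab·sin(C)  →  sin(C) = 2·Area/(ab)
sin(C) = 2·20.0/(10.9·9.7) = 0.378322
C = arcsin(0.378322) = 22.23°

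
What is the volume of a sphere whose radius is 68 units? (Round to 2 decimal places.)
Volume = (4/3) * pi * r³
Volume = (4/3) * pi * 68³
Volume = (4/3) * pi * 314432
Volume = 1317089.68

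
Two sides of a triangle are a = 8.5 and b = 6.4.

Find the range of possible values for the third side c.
By the triangle inequality: |a - b| < c < a + b
|8.5 - 6.4| < c < 8.5 + 6.4
2.1 < c < 14.9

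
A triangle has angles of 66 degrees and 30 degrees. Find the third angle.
Sum of angles in a triangle = 180 degrees
Third angle = 180 - 66 - 30
Third angle = 84 degrees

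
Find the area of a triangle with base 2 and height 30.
Area = (1/2) * base * height
Area = (1/2) * 2 * 30
Area = 30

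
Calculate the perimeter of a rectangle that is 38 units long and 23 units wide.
Perimeter = 2 * (length + width)
Perimeter = 2 * (38 + 23)
Perimeter = 2 * 61
Perimeter = 122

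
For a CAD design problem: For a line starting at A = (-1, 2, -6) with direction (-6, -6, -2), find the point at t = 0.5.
P(0.5) = (-1 + (-6)(0.5), 2 + (-6)(0.5), -6 + (-2)(0.5)) = (-4, -1, -7)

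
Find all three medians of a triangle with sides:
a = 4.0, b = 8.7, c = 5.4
Using m_x = ½√(2y² + 2z² - x²):
m_a = ½√(2·8.7² + 2·5.4² - 4.0²) = ½√193.7 = 6.959
m_b = ½√(2·4.0² + 2·5.4² - 8.7²) = ½√14.63 = 1.912
m_c = ½√(2·4.0² + 2·8.7² - 5.4²) = ½√154.22 = 6.209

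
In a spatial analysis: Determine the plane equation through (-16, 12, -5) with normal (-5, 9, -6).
d = n·P = (-5)(-16) + (9)(12) + (-6)(-5) = 218
Plane: -5x + 9y - 6z = 218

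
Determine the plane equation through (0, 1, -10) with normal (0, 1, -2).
d = n·P = (0)(0) + (1)(1) + (-2)(-10) = 21
Plane: y - 2z = 21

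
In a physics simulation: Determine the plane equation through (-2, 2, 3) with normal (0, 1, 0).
d = n·P = (0)(-2) + (1)(2) + (0)(3) = 2
Plane: y = 2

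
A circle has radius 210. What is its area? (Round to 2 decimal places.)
Area = pi * r²
Area = pi * 210²
Area = pi * 44100
Area = 138544.24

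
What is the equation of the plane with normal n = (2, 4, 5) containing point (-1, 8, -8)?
d = n·P = (2)(-1) + (4)(8) + (5)(-8) = -10
Plane: 2x + 4y + 5z = -10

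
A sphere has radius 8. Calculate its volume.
Volume = (4/3) * pi * r³
Volume = (4/3) * pi * 8³
Volume = (4/3) * pi * 512
Volume = 2144.66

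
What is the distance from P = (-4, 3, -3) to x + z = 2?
d = |1(-4) + 0(3) + 1(-3) - (2)| / √(1² + 0² + 1²) = 9/√2 = 6.364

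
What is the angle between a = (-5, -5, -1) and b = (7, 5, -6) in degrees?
a·b = -54, |a|² = 51, |b|² = 110
cos θ = -54/√5610 ≈ -0.721
θ ≈ 136.1°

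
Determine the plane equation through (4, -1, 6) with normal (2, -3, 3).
d = n·P = (2)(4) + (-3)(-1) + (3)(6) = 29
Plane: 2x - 3y + 3z = 29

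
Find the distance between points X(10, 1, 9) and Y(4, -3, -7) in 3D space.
d = √[(-6)² + (-4)² + (-16)²] = √308 = 17.55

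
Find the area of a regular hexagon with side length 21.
For a regular 6-gon with side length s = 21:
Apothem a = s / (2*tan(pi/6)) = 21 / (2*tan(pi/6)) ≈ 18.1865
Perimeter P = 6 * 21 = 126
Area = (1/2) * P * a = (1/2) * 126 * 18.1865 = 1145.75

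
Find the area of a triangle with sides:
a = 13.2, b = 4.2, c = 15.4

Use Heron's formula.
s = (a+b+c)/2 = (13.2+4.2+15.4)/2 = 16.4
A = √(s(s-a)(s-b)(s-c)) = √(16.4·3.2·12.2·1)
A = √640.256 = 25.3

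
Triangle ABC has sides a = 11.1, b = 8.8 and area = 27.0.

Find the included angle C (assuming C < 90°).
Area = ½ab·sin(C)  →  sin(C) = 2·Area/(ab)
sin(C) = 2·27.0/(11.1·8.8) = 0.552826
C = arcsin(0.552826) = 33.56°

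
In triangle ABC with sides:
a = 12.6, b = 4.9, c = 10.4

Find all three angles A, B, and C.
By the law of cosines:
cos(A) = (b² + c² - a²)/(2bc) = -0.260891  →  A = 105.1°
cos(B) = (a² + c² - b²)/(2ac) = 0.926854  →  B = 22.05°
cos(C) = (a² + b² - c²)/(2ab) = 0.604227  →  C = 52.83°
Check: A + B + C = 180.0° ✓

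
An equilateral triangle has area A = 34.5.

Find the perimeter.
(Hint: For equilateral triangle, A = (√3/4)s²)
A = (√3/4)s²  →  s² = 4A/√3 = 4·34.5/√3 = 79.6743
s = 8.92605
Perimeter = 3s = 26.78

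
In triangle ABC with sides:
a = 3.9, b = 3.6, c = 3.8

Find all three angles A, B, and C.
By the law of cosines:
cos(A) = (b² + c² - a²)/(2bc) = 0.445541  →  A = 63.54°
cos(B) = (a² + c² - b²)/(2ac) = 0.563090  →  B = 55.73°
cos(C) = (a² + b² - c²)/(2ab) = 0.488960  →  C = 60.73°
Check: A + B + C = 180.0° ✓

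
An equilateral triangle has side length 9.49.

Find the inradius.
For an equilateral triangle, r = s/(2√3) where s is the side.
r = 9.49/(2√3) = 9.49/3.464102 = 2.74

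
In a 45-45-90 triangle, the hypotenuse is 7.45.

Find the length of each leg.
In a 45-45-90 triangle, hypotenuse = leg·√2  →  leg = hypotenuse/√2
leg = 7.45/√2 = 5.268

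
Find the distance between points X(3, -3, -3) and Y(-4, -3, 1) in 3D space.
d = √[(-7)² + (0)² + (4)²] = √65 = 8.062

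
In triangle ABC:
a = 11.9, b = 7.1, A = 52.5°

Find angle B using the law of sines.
sin(B)/b = sin(A)/a
sin(B) = b·sin(A)/a = 7.1·sin(52.5°)/11.9 = 0.473345
B = arcsin(0.473345) = 28.25°  (b ≤ a, so B ≤ A and the acute solution is unique)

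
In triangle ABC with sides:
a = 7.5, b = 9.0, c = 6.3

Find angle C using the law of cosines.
cos(C) = (a² + b² - c²)/(2ab)
cos(C) = (7.5² + 9.0² - 6.3²)/(2·7.5·9.0) = 97.56/135 = 0.722667
C = arccos(0.722667) = 43.72°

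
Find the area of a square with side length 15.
Area = s²
Area = 15²
Area = 225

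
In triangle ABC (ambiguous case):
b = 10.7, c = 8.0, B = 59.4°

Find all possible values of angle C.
sin(C)/c = sin(B)/b  →  sin(C) = c·sin(B)/b = 8.0·sin(59.4°)/10.7 = 0.643545
C₁ = arcsin(0.643545) = 40.06°,  C₂ = 180° - C₁ = 139.94°
Check C₂: A = 180° - 59.4° - 139.94° = -19.34° ≤ 0, rejected
C = 40.06° (one solution)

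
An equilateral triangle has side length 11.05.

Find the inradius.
For an equilateral triangle, r = s/(2√3) where s is the side.
r = 11.05/(2√3) = 11.05/3.464102 = 3.19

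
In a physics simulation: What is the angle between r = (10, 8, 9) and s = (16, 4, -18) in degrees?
r·s = 30, |r|² = 245, |s|² = 596
cos θ = 30/√146020 ≈ 0.07851
θ ≈ 85.5°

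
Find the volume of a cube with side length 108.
Volume = s³
Volume = 108³
Volume = 1259712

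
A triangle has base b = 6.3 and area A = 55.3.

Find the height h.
A = ½bh  →  h = 2A/b
h = 2·55.3/6.3 = 17.56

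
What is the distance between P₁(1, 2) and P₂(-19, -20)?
Using the distance formula: d = sqrt((x₂-x₁)² + (y₂-y₁)²)
dx = (-19) - 1 = -20
dy = (-20) - 2 = -22
d = sqrt((-20)² + (-22)²) = sqrt(400 + 484) = sqrt(884) = 29.73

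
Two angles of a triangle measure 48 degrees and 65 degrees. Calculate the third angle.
Sum of angles in a triangle = 180 degrees
Third angle = 180 - 48 - 65
Third angle = 67 degrees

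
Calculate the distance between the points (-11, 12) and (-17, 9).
Using the distance formula: d = sqrt((x₂-x₁)² + (y₂-y₁)²)
dx = (-17) - (-11) = -6
dy = 9 - 12 = -3
d = sqrt((-6)² + (-3)²) = sqrt(36 + 9) = sqrt(45) = 6.71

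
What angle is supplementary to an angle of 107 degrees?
Supplementary angles sum to 180 degrees.
Other angle = 180 - 107
Other angle = 73 degrees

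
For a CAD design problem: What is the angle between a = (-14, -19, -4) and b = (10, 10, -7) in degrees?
a·b = -302, |a|² = 573, |b|² = 249
cos θ = -302/√142677 ≈ -0.7995
θ ≈ 143.1°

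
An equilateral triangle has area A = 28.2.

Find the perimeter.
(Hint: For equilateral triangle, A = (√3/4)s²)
A = (√3/4)s²  →  s² = 4A/√3 = 4·28.2/√3 = 65.1251
s = 8.07001
Perimeter = 3s = 24.21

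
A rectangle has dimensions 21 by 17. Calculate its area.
Area = length * width
Area = 21 * 17
Area = 357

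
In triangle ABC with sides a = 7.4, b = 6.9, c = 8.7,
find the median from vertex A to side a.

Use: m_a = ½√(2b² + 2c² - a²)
m_a = ½√(2·6.9² + 2·8.7² - 7.4²)
m_a = ½√(95.22 + 151.38 - 54.76) = ½√191.84 = 6.925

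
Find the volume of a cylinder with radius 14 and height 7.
Volume = pi * r² * h
Volume = pi * 14² * 7
Volume = pi * 196 * 7
Volume = pi * 1372
Volume = 4310.27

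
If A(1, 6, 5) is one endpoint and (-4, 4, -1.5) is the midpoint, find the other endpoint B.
B = (2×(-4) - 1, 2×4 - 6, 2×(-1.5) - 5) = (-9, 2, -8)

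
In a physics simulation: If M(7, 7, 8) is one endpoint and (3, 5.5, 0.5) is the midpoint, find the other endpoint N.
N = (2×3 - 7, 2×5.5 - 7, 2×0.5 - 8) = (-1, 4, -7)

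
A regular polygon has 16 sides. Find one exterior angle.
Exterior angle of a regular n-gon = 360/n
Exterior angle = 360/16
Exterior angle = 22.50 degrees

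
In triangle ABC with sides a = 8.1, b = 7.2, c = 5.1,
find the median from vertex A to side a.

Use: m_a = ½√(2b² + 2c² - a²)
m_a = ½√(2·7.2² + 2·5.1² - 8.1²)
m_a = ½√(103.68 + 52.02 - 65.61) = ½√90.09 = 4.746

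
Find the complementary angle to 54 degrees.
Complementary angles sum to 90 degrees.
Other angle = 90 - 54
Other angle = 36 degrees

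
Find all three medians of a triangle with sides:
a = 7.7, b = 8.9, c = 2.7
Using m_x = ½√(2y² + 2z² - x²):
m_a = ½√(2·8.9² + 2·2.7² - 7.7²) = ½√113.71 = 5.332
m_b = ½√(2·7.7² + 2·2.7² - 8.9²) = ½√53.95 = 3.673
m_c = ½√(2·7.7² + 2·8.9² - 2.7²) = ½√269.71 = 8.211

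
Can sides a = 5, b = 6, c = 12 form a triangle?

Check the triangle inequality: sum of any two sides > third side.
No: 5 + 6 = 11 is not > 12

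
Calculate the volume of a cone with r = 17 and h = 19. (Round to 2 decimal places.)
Volume = (1/3) * pi * r² * h
Volume = (1/3) * pi * 17² * 19
Volume = (1/3) * pi * 289 * 19
Volume = (1/3) * pi * 5491
Volume = 5750.16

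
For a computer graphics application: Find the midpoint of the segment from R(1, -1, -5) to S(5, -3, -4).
Midpoint = ((1+5)/2, (-1-3)/2, (-5-4)/2) = (3, -2, -4.5)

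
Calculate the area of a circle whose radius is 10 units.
Area = pi * r²
Area = pi * 10²
Area = pi * 100
Area = 314.16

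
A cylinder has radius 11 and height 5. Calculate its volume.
Volume = pi * r² * h
Volume = pi * 11² * 5
Volume = pi * 121 * 5
Volume = pi * 605
Volume = 1900.66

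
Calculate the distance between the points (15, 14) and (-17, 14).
Using the distance formula: d = sqrt((x₂-x₁)² + (y₂-y₁)²)
dx = (-17) - 15 = -32
dy = 14 - 14 = 0
d = sqrt((-32)² + 0²) = sqrt(1024 + 0) = sqrt(1024) = 32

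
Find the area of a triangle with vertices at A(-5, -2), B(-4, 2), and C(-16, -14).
Using the coordinate formula: Area = (1/2)|x₁(y₂-y₃) + x₂(y₃-y₁) + x₃(y₁-y₂)|
Area = (1/2)|(-5)(2-(-14)) + (-4)((-14)-(-2)) + (-16)((-2)-2)|
Area = (1/2)|(-5)*16 + (-4)*(-12) + (-16)*(-4)|
Area = (1/2)|(-80) + 48 + 64|
Area = (1/2)*32 = 16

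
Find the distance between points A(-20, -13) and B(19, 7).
Using the distance formula: d = sqrt((x₂-x₁)² + (y₂-y₁)²)
dx = 19 - (-20) = 39
dy = 7 - (-13) = 20
d = sqrt(39² + 20²) = sqrt(1521 + 400) = sqrt(1921) = 43.83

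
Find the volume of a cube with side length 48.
Volume = s³
Volume = 48³
Volume = 110592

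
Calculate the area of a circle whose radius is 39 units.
Area = pi * r²
Area = pi * 39²
Area = pi * 1521
Area = 4778.36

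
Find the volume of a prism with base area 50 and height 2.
Volume = base area * height
Volume = 50 * 2
Volume = 100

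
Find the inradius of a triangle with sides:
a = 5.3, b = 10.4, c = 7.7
s = (a+b+c)/2 = (5.3+10.4+7.7)/2 = 11.7
Area = √(s(s-a)(s-b)(s-c)) = √(11.7·6.4·1.3·4) = 19.7326
r = Area/s = 19.7326/11.7 = 1.687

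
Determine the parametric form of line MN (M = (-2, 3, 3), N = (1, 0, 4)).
Direction vector d = N - M = (3, -3, 1)
x = -2 + 3t, y = 3 - 3t, z = 3 + t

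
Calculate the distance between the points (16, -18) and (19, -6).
Using the distance formula: d = sqrt((x₂-x₁)² + (y₂-y₁)²)
dx = 19 - 16 = 3
dy = (-6) - (-18) = 12
d = sqrt(3² + 12²) = sqrt(9 + 144) = sqrt(153) = 12.37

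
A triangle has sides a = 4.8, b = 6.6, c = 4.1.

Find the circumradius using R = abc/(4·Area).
s = (a+b+c)/2 = 7.75
Area = √(s(s-a)(s-b)(s-c)) = √(7.75·2.95·1.15·3.65) = 9.79619
R = abc/(4·Area) = (4.8·6.6·4.1)/(4·9.79619) = 129.888/39.18476 = 3.315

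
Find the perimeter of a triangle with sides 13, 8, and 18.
Perimeter = sum of all sides
Perimeter = 13 + 8 + 18
Perimeter = 39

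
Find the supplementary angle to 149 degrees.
Supplementary angles sum to 180 degrees.
Other angle = 180 - 149
Other angle = 31 degrees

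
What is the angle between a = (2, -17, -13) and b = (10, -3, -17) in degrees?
a·b = 292, |a|² = 462, |b|² = 398
cos θ = 292/√183876 ≈ 0.681
θ ≈ 47.08°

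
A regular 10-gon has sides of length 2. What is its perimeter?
Perimeter = number of sides * side length
Perimeter = 10 * 2
Perimeter = 20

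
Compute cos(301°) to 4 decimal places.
cos(301 degrees) = 0.515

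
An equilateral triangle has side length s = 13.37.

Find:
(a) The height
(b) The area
(a) Height h = s·√3/2 = 13.37·√3/2 = 11.58
(b) Area = (√3/4)·s² = (√3/4)·13.37² = (√3/4)·178.757 = 77.4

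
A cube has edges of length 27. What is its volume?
Volume = s³
Volume = 27³
Volume = 19683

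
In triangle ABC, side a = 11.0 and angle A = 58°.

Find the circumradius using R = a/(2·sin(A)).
R = a/(2·sin(A)) = 11.0/(2·sin(58°))
R = 11.0/(2·0.848048) = 11.0/1.696096 = 6.485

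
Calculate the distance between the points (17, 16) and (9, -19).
Using the distance formula: d = sqrt((x₂-x₁)² + (y₂-y₁)²)
dx = 9 - 17 = -8
dy = (-19) - 16 = -35
d = sqrt((-8)² + (-35)²) = sqrt(64 + 1225) = sqrt(1289) = 35.90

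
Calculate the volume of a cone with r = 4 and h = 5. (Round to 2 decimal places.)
Volume = (1/3) * pi * r² * h
Volume = (1/3) * pi * 4² * 5
Volume = (1/3) * pi * 16 * 5
Volume = (1/3) * pi * 80
Volume = 83.78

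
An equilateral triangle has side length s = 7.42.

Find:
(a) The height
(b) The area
(a) Height h = s·√3/2 = 7.42·√3/2 = 6.426
(b) Area = (√3/4)·s² = (√3/4)·7.42² = (√3/4)·55.0564 = 23.84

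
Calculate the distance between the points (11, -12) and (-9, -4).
Using the distance formula: d = sqrt((x₂-x₁)² + (y₂-y₁)²)
dx = (-9) - 11 = -20
dy = (-4) - (-12) = 8
d = sqrt((-20)² + 8²) = sqrt(400 + 64) = sqrt(464) = 21.54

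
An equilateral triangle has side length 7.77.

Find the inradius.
For an equilateral triangle, r = s/(2√3) where s is the side.
r = 7.77/(2√3) = 7.77/3.464102 = 2.243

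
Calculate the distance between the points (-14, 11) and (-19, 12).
Using the distance formula: d = sqrt((x₂-x₁)² + (y₂-y₁)²)
dx = (-19) - (-14) = -5
dy = 12 - 11 = 1
d = sqrt((-5)² + 1²) = sqrt(25 + 1) = sqrt(26) = 5.10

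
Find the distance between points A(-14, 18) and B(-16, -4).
Using the distance formula: d = sqrt((x₂-x₁)² + (y₂-y₁)²)
dx = (-16) - (-14) = -2
dy = (-4) - 18 = -22
d = sqrt((-2)² + (-22)²) = sqrt(4 + 484) = sqrt(488) = 22.09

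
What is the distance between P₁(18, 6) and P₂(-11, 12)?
Using the distance formula: d = sqrt((x₂-x₁)² + (y₂-y₁)²)
dx = (-11) - 18 = -29
dy = 12 - 6 = 6
d = sqrt((-29)² + 6²) = sqrt(841 + 36) = sqrt(877) = 29.61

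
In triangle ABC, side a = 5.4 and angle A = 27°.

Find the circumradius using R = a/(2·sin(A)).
R = a/(2·sin(A)) = 5.4/(2·sin(27°))
R = 5.4/(2·0.453990) = 5.4/0.907981 = 5.947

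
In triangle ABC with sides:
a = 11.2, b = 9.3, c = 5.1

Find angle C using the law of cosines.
cos(C) = (a² + b² - c²)/(2ab)
cos(C) = (11.2² + 9.3² - 5.1²)/(2·11.2·9.3) = 185.92/208.32 = 0.892473
C = arccos(0.892473) = 26.81°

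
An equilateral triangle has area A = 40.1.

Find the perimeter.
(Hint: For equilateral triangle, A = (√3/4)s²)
A = (√3/4)s²  →  s² = 4A/√3 = 4·40.1/√3 = 92.607
s = 9.62325
Perimeter = 3s = 28.87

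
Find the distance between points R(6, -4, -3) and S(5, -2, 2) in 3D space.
d = √[(-1)² + (2)² + (5)²] = √30 = 5.477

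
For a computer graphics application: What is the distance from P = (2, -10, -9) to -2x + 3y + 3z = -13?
d = |(-2)(2) + 3(-10) + 3(-9) - (-13)| / √((-2)² + 3² + 3²) = 48/√22 = 10.23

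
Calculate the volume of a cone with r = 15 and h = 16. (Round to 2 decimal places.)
Volume = (1/3) * pi * r² * h
Volume = (1/3) * pi * 15² * 16
Volume = (1/3) * pi * 225 * 16
Volume = (1/3) * pi * 3600
Volume = 3769.91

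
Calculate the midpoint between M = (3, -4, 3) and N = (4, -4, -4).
Midpoint = ((3+4)/2, (-4-4)/2, (3-4)/2) = (3.5, -4, -0.5)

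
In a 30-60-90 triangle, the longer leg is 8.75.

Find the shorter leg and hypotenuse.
In a 30-60-90 triangle, sides are in ratio 1 : √3 : 2.
Long leg = short leg·√3  →  short leg = 8.75/√3 = 5.052
Hypotenuse = 2·(short leg) = 2·8.75/√3 = 10.1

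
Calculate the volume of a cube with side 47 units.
Volume = s³
Volume = 47³
Volume = 103823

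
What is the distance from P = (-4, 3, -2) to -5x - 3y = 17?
d = |(-5)(-4) + (-3)(3) + 0(-2) - (17)| / √((-5)² + (-3)² + 0²) = 6/√34 = 1.029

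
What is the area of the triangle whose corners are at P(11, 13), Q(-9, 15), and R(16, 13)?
Using the coordinate formula: Area = (1/2)|x₁(y₂-y₃) + x₂(y₃-y₁) + x₃(y₁-y₂)|
Area = (1/2)|11(15-13) + (-9)(13-13) + 16(13-15)|
Area = (1/2)|11*2 + (-9)*0 + 16*(-2)|
Area = (1/2)|22 + 0 + (-32)|
Area = (1/2)*10 = 5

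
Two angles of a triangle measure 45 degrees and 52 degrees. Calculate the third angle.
Sum of angles in a triangle = 180 degrees
Third angle = 180 - 45 - 52
Third angle = 83 degrees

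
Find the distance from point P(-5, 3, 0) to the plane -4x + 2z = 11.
d = |(-4)(-5) + 0(3) + 2(0) - (11)| / √((-4)² + 0² + 2²) = 9/√20 = 2.012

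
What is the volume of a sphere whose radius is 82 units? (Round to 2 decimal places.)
Volume = (4/3) * pi * r³
Volume = (4/3) * pi * 82³
Volume = (4/3) * pi * 551368
Volume = 2309564.88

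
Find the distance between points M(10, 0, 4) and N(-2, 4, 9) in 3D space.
d = √[(-12)² + (4)² + (5)²] = √185 = 13.6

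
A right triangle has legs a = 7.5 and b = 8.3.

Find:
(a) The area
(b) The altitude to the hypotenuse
(a) Area = ½ab = ½·7.5·8.3 = 31.125
(b) Hypotenuse c = √(7.5² + 8.3²) = √125.14 = 11.1866
    Area = ½·c·h_c  →  h_c = 2·Area/c = 2·31.125/11.1866 = 5.565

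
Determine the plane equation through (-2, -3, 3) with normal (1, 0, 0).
d = n·P = (1)(-2) + (0)(-3) + (0)(3) = -2
Plane: x = -2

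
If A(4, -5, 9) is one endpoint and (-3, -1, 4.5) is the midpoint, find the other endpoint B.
B = (2×(-3) - 4, 2×(-1) - (-5), 2×4.5 - 9) = (-10, 3, 0)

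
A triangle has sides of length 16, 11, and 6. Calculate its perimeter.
Perimeter = sum of all sides
Perimeter = 16 + 11 + 6
Perimeter = 33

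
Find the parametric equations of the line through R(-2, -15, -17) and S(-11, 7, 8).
Direction vector d = S - R = (-9, 22, 25)
x = -2 - 9t, y = -15 + 22t, z = -17 + 25t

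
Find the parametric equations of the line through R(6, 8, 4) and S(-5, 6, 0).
Direction vector d = S - R = (-11, -2, -4)
x = 6 - 11t, y = 8 - 2t, z = 4 - 4t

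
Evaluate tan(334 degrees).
tan(334 degrees) = -0.4877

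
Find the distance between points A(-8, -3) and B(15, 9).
Using the distance formula: d = sqrt((x₂-x₁)² + (y₂-y₁)²)
dx = 15 - (-8) = 23
dy = 9 - (-3) = 12
d = sqrt(23² + 12²) = sqrt(529 + 144) = sqrt(673) = 25.94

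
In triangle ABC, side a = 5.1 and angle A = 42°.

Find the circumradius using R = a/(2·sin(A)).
R = a/(2·sin(A)) = 5.1/(2·sin(42°))
R = 5.1/(2·0.669131) = 5.1/1.338261 = 3.811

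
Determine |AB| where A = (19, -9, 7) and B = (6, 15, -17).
d = √[(-13)² + (24)² + (-24)²] = √1321 = 36.35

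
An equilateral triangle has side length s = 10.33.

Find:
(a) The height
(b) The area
(a) Height h = s·√3/2 = 10.33·√3/2 = 8.946
(b) Area = (√3/4)·s² = (√3/4)·10.33² = (√3/4)·106.709 = 46.21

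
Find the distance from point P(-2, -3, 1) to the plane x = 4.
d = |1(-2) + 0(-3) + 0(1) - (4)| / √(1² + 0² + 0²) = 6/√1 = 6.0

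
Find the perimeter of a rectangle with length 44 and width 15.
Perimeter = 2 * (length + width)
Perimeter = 2 * (44 + 15)
Perimeter = 2 * 59
Perimeter = 118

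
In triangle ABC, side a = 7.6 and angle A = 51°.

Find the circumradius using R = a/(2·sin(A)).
R = a/(2·sin(A)) = 7.6/(2·sin(51°))
R = 7.6/(2·0.777146) = 7.6/1.554292 = 4.89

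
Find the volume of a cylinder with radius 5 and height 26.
Volume = pi * r² * h
Volume = pi * 5² * 26
Volume = pi * 25 * 26
Volume = pi * 650
Volume = 2042.04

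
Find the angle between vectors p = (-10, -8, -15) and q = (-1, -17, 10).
p·q = -4, |p|² = 389, |q|² = 390
cos θ = -4/√151710 ≈ -0.01027
θ ≈ 90.59°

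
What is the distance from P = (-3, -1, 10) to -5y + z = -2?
d = |0(-3) + (-5)(-1) + 1(10) - (-2)| / √(0² + (-5)² + 1²) = 17/√26 = 3.334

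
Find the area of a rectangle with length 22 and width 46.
Area = length * width
Area = 22 * 46
Area = 1012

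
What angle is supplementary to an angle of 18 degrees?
Supplementary angles sum to 180 degrees.
Other angle = 180 - 18
Other angle = 162 degrees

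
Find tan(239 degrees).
tan(239 degrees) = 1.6643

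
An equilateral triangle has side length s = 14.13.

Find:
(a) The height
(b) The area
(a) Height h = s·√3/2 = 14.13·√3/2 = 12.24
(b) Area = (√3/4)·s² = (√3/4)·14.13² = (√3/4)·199.657 = 86.45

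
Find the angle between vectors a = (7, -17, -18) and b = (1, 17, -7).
a·b = -156, |a|² = 662, |b|² = 339
cos θ = -156/√224418 ≈ -0.3293
θ ≈ 109.2°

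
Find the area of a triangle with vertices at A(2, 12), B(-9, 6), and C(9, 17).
Using the coordinate formula: Area = (1/2)|x₁(y₂-y₃) + x₂(y₃-y₁) + x₃(y₁-y₂)|
Area = (1/2)|2(6-17) + (-9)(17-12) + 9(12-6)|
Area = (1/2)|2*(-11) + (-9)*5 + 9*6|
Area = (1/2)|(-22) + (-45) + 54|
Area = (1/2)*13 = 6.50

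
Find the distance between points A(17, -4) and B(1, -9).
Using the distance formula: d = sqrt((x₂-x₁)² + (y₂-y₁)²)
dx = 1 - 17 = -16
dy = (-9) - (-4) = -5
d = sqrt((-16)² + (-5)²) = sqrt(256 + 25) = sqrt(281) = 16.76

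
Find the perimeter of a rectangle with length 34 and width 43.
Perimeter = 2 * (length + width)
Perimeter = 2 * (34 + 43)
Perimeter = 2 * 77
Perimeter = 154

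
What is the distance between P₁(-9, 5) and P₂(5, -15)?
Using the distance formula: d = sqrt((x₂-x₁)² + (y₂-y₁)²)
dx = 5 - (-9) = 14
dy = (-15) - 5 = -20
d = sqrt(14² + (-20)²) = sqrt(196 + 400) = sqrt(596) = 24.41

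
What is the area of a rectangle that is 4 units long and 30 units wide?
Area = length * width
Area = 4 * 30
Area = 120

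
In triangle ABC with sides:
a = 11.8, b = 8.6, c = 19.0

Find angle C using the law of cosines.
cos(C) = (a² + b² - c²)/(2ab)
cos(C) = (11.8² + 8.6² - 19.0²)/(2·11.8·8.6) = -147.8/202.96 = -0.728222
C = arccos(-0.728222) = 136.7°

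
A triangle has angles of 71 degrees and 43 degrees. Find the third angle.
Sum of angles in a triangle = 180 degrees
Third angle = 180 - 71 - 43
Third angle = 66 degrees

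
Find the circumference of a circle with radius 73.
Circumference = 2 * pi * r
Circumference = 2 * pi * 73
Circumference = 458.67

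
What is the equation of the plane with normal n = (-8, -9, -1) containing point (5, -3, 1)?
d = n·P = (-8)(5) + (-9)(-3) + (-1)(1) = -14
Plane: -8x - 9y - z = -14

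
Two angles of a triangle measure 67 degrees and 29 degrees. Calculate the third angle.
Sum of angles in a triangle = 180 degrees
Third angle = 180 - 67 - 29
Third angle = 84 degrees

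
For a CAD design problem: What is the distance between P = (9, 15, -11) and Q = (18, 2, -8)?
d = √[(9)² + (-13)² + (3)²] = √259 = 16.09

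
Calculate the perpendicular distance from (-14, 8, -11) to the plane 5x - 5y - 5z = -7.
d = |5(-14) + (-5)(8) + (-5)(-11) - (-7)| / √(5² + (-5)² + (-5)²) = 48/√75 = 5.543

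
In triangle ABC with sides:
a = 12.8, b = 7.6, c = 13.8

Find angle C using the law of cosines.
cos(C) = (a² + b² - c²)/(2ab)
cos(C) = (12.8² + 7.6² - 13.8²)/(2·12.8·7.6) = 31.16/194.56 = 0.160156
C = arccos(0.160156) = 80.78°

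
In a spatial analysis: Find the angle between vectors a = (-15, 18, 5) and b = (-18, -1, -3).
a·b = 237, |a|² = 574, |b|² = 334
cos θ = 237/√191716 ≈ 0.5413
θ ≈ 57.23°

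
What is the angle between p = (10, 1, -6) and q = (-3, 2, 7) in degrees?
p·q = -70, |p|² = 137, |q|² = 62
cos θ = -70/√8494 ≈ -0.7595
θ ≈ 139.4°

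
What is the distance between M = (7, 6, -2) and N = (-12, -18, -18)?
d = √[(-19)² + (-24)² + (-16)²] = √1193 = 34.54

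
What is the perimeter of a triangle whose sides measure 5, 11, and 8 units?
Perimeter = sum of all sides
Perimeter = 5 + 11 + 8
Perimeter = 24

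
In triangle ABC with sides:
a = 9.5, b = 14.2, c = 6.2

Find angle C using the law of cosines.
cos(C) = (a² + b² - c²)/(2ab)
cos(C) = (9.5² + 14.2² - 6.2²)/(2·9.5·14.2) = 253.45/269.8 = 0.939400
C = arccos(0.939400) = 20.05°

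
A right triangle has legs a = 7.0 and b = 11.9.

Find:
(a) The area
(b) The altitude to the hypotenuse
(a) Area = ½ab = ½·7.0·11.9 = 41.65
(b) Hypotenuse c = √(7.0² + 11.9²) = √190.61 = 13.8062
    Area = ½·c·h_c  →  h_c = 2·Area/c = 2·41.65/13.8062 = 6.034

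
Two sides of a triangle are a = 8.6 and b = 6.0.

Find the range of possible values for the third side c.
By the triangle inequality: |a - b| < c < a + b
|8.6 - 6.0| < c < 8.6 + 6.0
2.6 < c < 14.6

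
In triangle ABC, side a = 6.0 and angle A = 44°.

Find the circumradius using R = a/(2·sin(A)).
R = a/(2·sin(A)) = 6.0/(2·sin(44°))
R = 6.0/(2·0.694658) = 6.0/1.389317 = 4.319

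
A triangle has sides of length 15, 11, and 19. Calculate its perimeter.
Perimeter = sum of all sides
Perimeter = 15 + 11 + 19
Perimeter = 45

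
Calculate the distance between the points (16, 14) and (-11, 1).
Using the distance formula: d = sqrt((x₂-x₁)² + (y₂-y₁)²)
dx = (-11) - 16 = -27
dy = 1 - 14 = -13
d = sqrt((-27)² + (-13)²) = sqrt(729 + 169) = sqrt(898) = 29.97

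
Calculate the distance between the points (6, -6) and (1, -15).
Using the distance formula: d = sqrt((x₂-x₁)² + (y₂-y₁)²)
dx = 1 - 6 = -5
dy = (-15) - (-6) = -9
d = sqrt((-5)² + (-9)²) = sqrt(25 + 81) = sqrt(106) = 10.30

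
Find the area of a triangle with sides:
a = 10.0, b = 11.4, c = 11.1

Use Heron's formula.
s = (a+b+c)/2 = (10.0+11.4+11.1)/2 = 16.25
A = √(s(s-a)(s-b)(s-c)) = √(16.25·6.25·4.85·5.15)
A = √2536.78 = 50.37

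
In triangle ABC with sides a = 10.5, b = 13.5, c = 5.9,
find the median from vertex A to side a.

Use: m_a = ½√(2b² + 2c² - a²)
m_a = ½√(2·13.5² + 2·5.9² - 10.5²)
m_a = ½√(364.5 + 69.62 - 110.25) = ½√323.87 = 8.998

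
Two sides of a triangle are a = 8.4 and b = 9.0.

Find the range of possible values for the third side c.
By the triangle inequality: |a - b| < c < a + b
|8.4 - 9.0| < c < 8.4 + 9.0
0.6 < c < 17.4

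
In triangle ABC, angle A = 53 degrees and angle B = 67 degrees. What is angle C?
Sum of angles in a triangle = 180 degrees
Third angle = 180 - 53 - 67
Third angle = 60 degrees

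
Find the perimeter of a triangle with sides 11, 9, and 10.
Perimeter = sum of all sides
Perimeter = 11 + 9 + 10
Perimeter = 30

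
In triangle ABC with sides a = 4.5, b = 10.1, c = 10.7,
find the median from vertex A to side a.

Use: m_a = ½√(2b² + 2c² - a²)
m_a = ½√(2·10.1² + 2·10.7² - 4.5²)
m_a = ½√(204.02 + 228.98 - 20.25) = ½√412.75 = 10.16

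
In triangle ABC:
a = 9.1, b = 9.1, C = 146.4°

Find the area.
Using A = ½ab·sin(C):
A = ½·9.1·9.1·sin(146.4°) = ½·82.81·0.553392 = 22.91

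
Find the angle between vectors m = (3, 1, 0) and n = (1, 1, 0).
m·n = 4, |m|² = 10, |n|² = 2
cos θ = 4/√20 ≈ 0.8944
θ ≈ 26.57°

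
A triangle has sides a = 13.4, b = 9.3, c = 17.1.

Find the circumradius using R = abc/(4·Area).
s = (a+b+c)/2 = 19.9
Area = √(s(s-a)(s-b)(s-c)) = √(19.9·6.5·10.6·2.8) = 61.9605
R = abc/(4·Area) = (13.4·9.3·17.1)/(4·61.9605) = 2131.002/247.842 = 8.598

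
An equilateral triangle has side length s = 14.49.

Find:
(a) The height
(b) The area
(a) Height h = s·√3/2 = 14.49·√3/2 = 12.55
(b) Area = (√3/4)·s² = (√3/4)·14.49² = (√3/4)·209.96 = 90.92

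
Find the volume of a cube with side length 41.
Volume = s³
Volume = 41³
Volume = 68921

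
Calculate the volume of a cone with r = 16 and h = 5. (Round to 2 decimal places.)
Volume = (1/3) * pi * r² * h
Volume = (1/3) * pi * 16² * 5
Volume = (1/3) * pi * 256 * 5
Volume = (1/3) * pi * 1280
Volume = 1340.41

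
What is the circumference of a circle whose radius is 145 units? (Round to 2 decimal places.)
Circumference = 2 * pi * r
Circumference = 2 * pi * 145
Circumference = 911.06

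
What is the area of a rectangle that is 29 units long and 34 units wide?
Area = length * width
Area = 29 * 34
Area = 986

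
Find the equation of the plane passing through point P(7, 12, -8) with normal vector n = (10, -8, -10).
d = n·P = (10)(7) + (-8)(12) + (-10)(-8) = 54
Plane: 10x - 8y - 10z = 54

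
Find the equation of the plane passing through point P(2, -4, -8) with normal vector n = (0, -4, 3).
d = n·P = (0)(2) + (-4)(-4) + (3)(-8) = -8
Plane: -4y + 3z = -8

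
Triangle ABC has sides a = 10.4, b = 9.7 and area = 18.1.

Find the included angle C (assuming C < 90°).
Area = ½ab·sin(C)  →  sin(C) = 2·Area/(ab)
sin(C) = 2·18.1/(10.4·9.7) = 0.358842
C = arcsin(0.358842) = 21.03°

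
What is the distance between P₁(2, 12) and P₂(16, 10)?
Using the distance formula: d = sqrt((x₂-x₁)² + (y₂-y₁)²)
dx = 16 - 2 = 14
dy = 10 - 12 = -2
d = sqrt(14² + (-2)²) = sqrt(196 + 4) = sqrt(200) = 14.14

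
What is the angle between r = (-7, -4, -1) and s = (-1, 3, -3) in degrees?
r·s = -2, |r|² = 66, |s|² = 19
cos θ = -2/√1254 ≈ -0.05648
θ ≈ 93.24°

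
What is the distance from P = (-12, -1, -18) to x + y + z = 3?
d = |1(-12) + 1(-1) + 1(-18) - (3)| / √(1² + 1² + 1²) = 34/√3 = 19.63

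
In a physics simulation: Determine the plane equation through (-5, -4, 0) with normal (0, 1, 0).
d = n·P = (0)(-5) + (1)(-4) + (0)(0) = -4
Plane: y = -4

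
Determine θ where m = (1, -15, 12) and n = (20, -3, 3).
m·n = 101, |m|² = 370, |n|² = 418
cos θ = 101/√154660 ≈ 0.2568
θ ≈ 75.12°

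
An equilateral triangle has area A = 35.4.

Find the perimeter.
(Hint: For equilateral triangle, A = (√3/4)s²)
A = (√3/4)s²  →  s² = 4A/√3 = 4·35.4/√3 = 81.7528
s = 9.04173
Perimeter = 3s = 27.13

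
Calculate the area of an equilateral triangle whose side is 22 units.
Area = (sqrt(3)/4) * s²
Area = (sqrt(3)/4) * 22²
Area = (sqrt(3)/4) * 484
Area = 209.58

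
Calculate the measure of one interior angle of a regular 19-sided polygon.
Interior angle of a regular n-gon = (n-2)*180/n
Interior angle = (19-2)*180/19
Interior angle = 17*180/19
Interior angle = 3060/19
Interior angle = 161.05 degrees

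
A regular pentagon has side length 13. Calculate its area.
For a regular 5-gon with side length s = 13:
Apothem a = s / (2*tan(pi/5)) = 13 / (2*tan(pi/5)) ≈ 8.9465
Perimeter P = 5 * 13 = 65
Area = (1/2) * P * a = (1/2) * 65 * 8.9465 = 290.76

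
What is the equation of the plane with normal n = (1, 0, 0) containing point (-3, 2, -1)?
d = n·P = (1)(-3) + (0)(2) + (0)(-1) = -3
Plane: x = -3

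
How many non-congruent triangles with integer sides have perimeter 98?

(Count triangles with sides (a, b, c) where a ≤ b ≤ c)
With a ≤ b ≤ c and a + b + c = 98, the triangle inequality a + b > c gives c < 98/2, so c ≤ 48.
Iterate a from 1 to ⌊p/3⌋ = 32; for each a, b ranges from a to ⌊(p−a)/2⌋ with c = p − a − b, keeping only c ≥ b.
Triples: (2, 48, 48), (3, 47, 48), (4, 46, 48), …
Count = 200 triangles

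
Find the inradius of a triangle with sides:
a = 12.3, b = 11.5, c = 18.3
s = (a+b+c)/2 = (12.3+11.5+18.3)/2 = 21.05
Area = √(s(s-a)(s-b)(s-c)) = √(21.05·8.75·9.55·2.75) = 69.5502
r = Area/s = 69.5502/21.05 = 3.304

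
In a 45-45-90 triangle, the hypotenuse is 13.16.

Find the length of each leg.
In a 45-45-90 triangle, hypotenuse = leg·√2  →  leg = hypotenuse/√2
leg = 13.16/√2 = 9.306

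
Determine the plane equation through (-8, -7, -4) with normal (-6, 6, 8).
d = n·P = (-6)(-8) + (6)(-7) + (8)(-4) = -26
Plane: -6x + 6y + 8z = -26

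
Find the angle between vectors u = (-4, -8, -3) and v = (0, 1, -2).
u·v = -2, |u|² = 89, |v|² = 5
cos θ = -2/√445 ≈ -0.09481
θ ≈ 95.44°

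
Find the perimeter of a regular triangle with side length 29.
Perimeter = number of sides * side length
Perimeter = 3 * 29
Perimeter = 87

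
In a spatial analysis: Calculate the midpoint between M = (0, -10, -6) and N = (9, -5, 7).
Midpoint = ((0+9)/2, (-10-5)/2, (-6+7)/2) = (4.5, -7.5, 0.5)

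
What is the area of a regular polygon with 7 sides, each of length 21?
For a regular 7-gon with side length s = 21:
Apothem a = s / (2*tan(pi/7)) = 21 / (2*tan(pi/7)) ≈ 21.8035
Perimeter P = 7 * 21 = 147
Area = (1/2) * P * a = (1/2) * 147 * 21.8035 = 1602.56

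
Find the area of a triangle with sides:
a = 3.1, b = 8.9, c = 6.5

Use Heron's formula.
s = (a+b+c)/2 = (3.1+8.9+6.5)/2 = 9.25
A = √(s(s-a)(s-b)(s-c)) = √(9.25·6.15·0.35·2.75)
A = √54.7542 = 7.4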